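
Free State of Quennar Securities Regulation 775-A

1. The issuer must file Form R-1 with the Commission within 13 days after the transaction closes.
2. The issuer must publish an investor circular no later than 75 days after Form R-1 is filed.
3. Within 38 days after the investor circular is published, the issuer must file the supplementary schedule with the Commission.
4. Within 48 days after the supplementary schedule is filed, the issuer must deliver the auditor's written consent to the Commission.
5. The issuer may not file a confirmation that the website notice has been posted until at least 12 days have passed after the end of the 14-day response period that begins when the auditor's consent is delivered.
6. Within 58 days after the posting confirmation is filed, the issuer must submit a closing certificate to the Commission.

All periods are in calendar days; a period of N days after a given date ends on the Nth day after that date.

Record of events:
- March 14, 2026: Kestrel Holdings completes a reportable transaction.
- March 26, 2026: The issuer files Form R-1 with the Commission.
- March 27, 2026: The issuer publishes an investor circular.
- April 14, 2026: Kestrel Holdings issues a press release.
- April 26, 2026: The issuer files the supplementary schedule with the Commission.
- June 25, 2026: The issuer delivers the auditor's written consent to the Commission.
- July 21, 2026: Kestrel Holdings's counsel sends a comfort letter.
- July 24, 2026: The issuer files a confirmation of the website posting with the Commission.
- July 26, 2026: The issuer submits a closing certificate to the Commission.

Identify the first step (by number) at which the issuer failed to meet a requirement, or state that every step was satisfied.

Step 1: 13 days after March 14, 2026 (when the transaction closes) is March 27, 2026; March 26, 2026 is within that limit.
Step 2: 75 days after March 26, 2026 (when Form R-1 is filed) is June 9, 2026; March 27, 2026 is within that limit.
Step 3: 38 days after March 27, 2026 (when the investor circular is published) is May 4, 2026; April 26, 2026 is within that limit.
Step 4: 48 days after April 26, 2026 (when the supplementary schedule is filed) is June 13, 2026; June 25, 2026 misses that deadline by 12 days.
The procedure was therefore not followed at step 4.

Step 4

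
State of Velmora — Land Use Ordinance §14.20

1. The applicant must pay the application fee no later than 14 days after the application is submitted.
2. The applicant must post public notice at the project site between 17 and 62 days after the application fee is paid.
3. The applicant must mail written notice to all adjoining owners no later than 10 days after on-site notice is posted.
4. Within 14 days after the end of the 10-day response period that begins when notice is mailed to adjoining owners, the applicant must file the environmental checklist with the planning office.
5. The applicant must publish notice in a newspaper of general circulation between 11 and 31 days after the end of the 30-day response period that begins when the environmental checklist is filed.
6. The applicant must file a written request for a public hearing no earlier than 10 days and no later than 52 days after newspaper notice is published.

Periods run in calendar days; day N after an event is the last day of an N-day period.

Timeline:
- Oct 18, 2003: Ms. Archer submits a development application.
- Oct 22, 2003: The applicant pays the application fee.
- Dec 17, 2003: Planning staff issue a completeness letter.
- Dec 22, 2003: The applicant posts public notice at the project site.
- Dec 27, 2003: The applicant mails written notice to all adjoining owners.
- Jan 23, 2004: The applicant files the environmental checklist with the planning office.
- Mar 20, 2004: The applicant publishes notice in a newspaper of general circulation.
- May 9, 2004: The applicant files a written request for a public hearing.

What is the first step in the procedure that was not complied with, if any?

Step 1 — counting 14 days from Oct 18, 2003 (when the application is submitted) gives a deadline of Nov 1, 2003; Oct 22, 2003 is within that limit.
Step 2 — 17 and 62 days from Oct 22, 2003 (when the application fee is paid) are Nov 8, 2003 and Dec 23, 2003 respectively; done Dec 22, 2003, which is between those dates.
Step 3 — counting 10 days from Dec 22, 2003 (when on-site notice is posted) gives a deadline of Jan 1, 2004; Dec 27, 2003 is within that limit.
Step 4 — counting 14 days from Jan 6, 2004 (end of the 10-day response period, which began when notice is mailed to adjoining owners on Dec 27, 2003) gives a deadline of Jan 20, 2004; done Jan 23, 2004 — 3 days late.
That is the first point of non-compliance.

Step 4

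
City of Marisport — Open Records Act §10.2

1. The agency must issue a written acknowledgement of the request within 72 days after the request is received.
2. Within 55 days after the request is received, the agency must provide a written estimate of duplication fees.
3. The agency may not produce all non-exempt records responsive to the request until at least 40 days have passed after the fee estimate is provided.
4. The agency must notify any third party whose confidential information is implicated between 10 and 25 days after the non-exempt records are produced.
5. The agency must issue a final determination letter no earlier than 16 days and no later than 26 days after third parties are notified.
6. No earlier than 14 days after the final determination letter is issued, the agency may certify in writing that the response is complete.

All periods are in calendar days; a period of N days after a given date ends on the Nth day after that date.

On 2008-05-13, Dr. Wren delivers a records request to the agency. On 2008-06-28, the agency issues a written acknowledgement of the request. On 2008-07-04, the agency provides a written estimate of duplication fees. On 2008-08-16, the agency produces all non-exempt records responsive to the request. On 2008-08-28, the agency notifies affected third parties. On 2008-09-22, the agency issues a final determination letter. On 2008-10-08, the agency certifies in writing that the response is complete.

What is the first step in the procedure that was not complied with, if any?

None — every step was satisfied

Step 1: 72 days after 2008-05-13 (when the request is received) is 2008-07-24; 2008-06-28 is within that limit.
Step 2: 55 days after 2008-05-13 (when the request is received) is 2008-07-07; done 2008-07-04 — timely.
Step 3: the earliest permitted date is 40 days after 2008-07-04 (when the fee estimate is provided), i.e. 2008-08-13; done 2008-08-16, after the minimum wait.
Step 4: the window is 10–25 days after 2008-08-16 (when the non-exempt records are produced), so 2008-08-26 through 2008-09-10; done 2008-08-28, which is between those dates.
Step 5: the window is 16–26 days after 2008-08-28 (when third parties are notified), so 2008-09-13 through 2008-09-23; done 2008-09-22, which is between those dates.
Step 6: the earliest permitted date is 14 days after 2008-09-22 (when the final determination letter is issued), i.e. 2008-10-06; done 2008-10-08 — permitted.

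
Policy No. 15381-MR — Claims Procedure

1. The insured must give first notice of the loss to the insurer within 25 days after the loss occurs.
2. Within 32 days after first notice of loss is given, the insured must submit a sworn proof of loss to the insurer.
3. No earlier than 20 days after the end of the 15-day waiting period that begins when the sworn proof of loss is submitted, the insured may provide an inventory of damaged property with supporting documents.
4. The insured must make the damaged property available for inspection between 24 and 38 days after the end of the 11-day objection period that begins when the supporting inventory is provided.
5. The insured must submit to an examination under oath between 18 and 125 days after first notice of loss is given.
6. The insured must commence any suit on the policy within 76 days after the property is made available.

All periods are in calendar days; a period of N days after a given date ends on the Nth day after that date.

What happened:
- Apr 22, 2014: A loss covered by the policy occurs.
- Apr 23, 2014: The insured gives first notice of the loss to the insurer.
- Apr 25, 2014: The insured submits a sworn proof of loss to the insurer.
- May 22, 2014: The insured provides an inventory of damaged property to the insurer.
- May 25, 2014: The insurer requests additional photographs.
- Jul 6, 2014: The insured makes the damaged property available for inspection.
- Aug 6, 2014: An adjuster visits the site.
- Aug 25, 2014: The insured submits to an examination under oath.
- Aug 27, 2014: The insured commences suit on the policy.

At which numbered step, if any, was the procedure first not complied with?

Step 3

Step 1 — counting 25 days from Apr 22, 2014 (when the loss occurs) gives a deadline of May 17, 2014; done Apr 23, 2014 — timely.
Step 2 — counting 32 days from Apr 23, 2014 (when first notice of loss is given) gives a deadline of May 25, 2014; completed Apr 25, 2014, before the deadline.
Step 3 — must wait 20 days from May 10, 2014 (end of the 15-day waiting period, which began when the sworn proof of loss is submitted on Apr 25, 2014), so not before May 30, 2014; done May 22, 2014 — 8 days too early.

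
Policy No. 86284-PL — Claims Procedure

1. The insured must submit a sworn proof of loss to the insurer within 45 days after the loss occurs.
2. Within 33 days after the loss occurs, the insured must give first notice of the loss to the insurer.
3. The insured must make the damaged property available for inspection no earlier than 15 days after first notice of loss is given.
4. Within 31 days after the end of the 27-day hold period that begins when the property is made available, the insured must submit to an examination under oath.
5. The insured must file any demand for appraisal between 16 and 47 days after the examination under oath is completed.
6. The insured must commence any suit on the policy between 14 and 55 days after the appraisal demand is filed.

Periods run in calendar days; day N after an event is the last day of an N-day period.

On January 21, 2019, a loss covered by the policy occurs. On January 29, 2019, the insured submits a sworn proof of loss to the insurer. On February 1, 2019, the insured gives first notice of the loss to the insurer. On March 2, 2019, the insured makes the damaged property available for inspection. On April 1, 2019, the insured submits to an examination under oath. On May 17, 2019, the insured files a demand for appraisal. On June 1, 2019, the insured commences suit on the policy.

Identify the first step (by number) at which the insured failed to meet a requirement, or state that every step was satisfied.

(1) due by January 21, 2019 + 45 days = March 7, 2019; completed January 29, 2019, before the deadline.
(2) due by January 21, 2019 + 33 days = February 23, 2019; February 1, 2019 is within that limit.
(3) permitted from February 1, 2019 + 15 days = February 16, 2019 onward; March 2, 2019 is on or after that date.
(4) due by March 29, 2019 + 31 days = April 29, 2019; April 1, 2019 is within that limit.
(5) the permitted window runs from April 1, 2019 + 16 = April 17, 2019 to April 1, 2019 + 47 = May 18, 2019; May 17, 2019 falls inside that range.
(6) the permitted window runs from May 17, 2019 + 14 = May 31, 2019 to May 17, 2019 + 55 = July 11, 2019; June 1, 2019 falls inside that range.

None — every step was satisfied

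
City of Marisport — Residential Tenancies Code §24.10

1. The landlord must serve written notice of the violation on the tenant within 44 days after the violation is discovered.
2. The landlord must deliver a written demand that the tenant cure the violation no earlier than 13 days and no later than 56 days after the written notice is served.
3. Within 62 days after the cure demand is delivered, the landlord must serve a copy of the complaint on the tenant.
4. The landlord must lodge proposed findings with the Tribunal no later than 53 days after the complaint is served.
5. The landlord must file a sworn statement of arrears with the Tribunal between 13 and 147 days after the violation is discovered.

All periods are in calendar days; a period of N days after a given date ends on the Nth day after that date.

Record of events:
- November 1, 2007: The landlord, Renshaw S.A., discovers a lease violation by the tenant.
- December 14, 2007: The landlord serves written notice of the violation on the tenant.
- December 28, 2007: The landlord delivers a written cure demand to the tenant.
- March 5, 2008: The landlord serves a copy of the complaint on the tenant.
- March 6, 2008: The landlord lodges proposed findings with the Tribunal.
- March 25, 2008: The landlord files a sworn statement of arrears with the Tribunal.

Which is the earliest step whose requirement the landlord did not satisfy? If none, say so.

Step 3

Step 1 — counting 44 days from November 1, 2007 (when the violation is discovered) gives a deadline of December 15, 2007; completed December 14, 2007, before the deadline.
Step 2 — 13 and 56 days from December 14, 2007 (when the written notice is served) are December 27, 2007 and February 8, 2008 respectively; done December 28, 2007, which is between those dates.
Step 3 — counting 62 days from December 28, 2007 (when the cure demand is delivered) gives a deadline of February 28, 2008; done March 5, 2008 — 6 days late.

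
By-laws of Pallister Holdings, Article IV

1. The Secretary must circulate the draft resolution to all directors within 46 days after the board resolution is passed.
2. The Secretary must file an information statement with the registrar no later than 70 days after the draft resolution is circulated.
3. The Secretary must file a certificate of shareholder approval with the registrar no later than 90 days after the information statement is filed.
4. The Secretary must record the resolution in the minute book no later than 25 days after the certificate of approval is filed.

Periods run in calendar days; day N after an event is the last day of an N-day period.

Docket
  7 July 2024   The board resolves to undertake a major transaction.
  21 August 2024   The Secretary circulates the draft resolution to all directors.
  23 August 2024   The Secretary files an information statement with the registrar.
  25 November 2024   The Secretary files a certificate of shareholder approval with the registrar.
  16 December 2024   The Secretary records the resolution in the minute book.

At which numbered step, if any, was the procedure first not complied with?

Step 3

(1) due by 7 July 2024 + 46 days = 22 August 2024; completed 21 August 2024, before the deadline.
(2) due by 21 August 2024 + 70 days = 30 October 2024; 23 August 2024 is within that limit.
(3) due by 23 August 2024 + 90 days = 21 November 2024; not done until 25 November 2024, 4 days after the deadline.
No need to go further; step 3 was not satisfied.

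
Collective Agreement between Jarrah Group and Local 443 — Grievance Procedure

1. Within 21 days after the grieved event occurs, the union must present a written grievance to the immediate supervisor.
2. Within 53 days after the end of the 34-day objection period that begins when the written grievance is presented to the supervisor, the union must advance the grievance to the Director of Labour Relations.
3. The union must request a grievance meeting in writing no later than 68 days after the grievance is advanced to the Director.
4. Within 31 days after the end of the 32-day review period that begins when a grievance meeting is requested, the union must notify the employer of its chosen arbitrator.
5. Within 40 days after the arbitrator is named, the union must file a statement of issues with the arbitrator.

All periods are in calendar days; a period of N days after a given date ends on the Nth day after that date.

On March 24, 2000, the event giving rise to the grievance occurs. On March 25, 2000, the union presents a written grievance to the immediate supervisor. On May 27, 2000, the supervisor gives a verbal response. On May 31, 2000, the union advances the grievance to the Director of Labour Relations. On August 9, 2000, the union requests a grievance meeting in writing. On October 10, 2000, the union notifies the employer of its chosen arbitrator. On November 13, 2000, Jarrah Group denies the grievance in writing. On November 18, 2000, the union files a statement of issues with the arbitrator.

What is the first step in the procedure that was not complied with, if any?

Step 1 — counting 21 days from March 24, 2000 (when the grieved event occurs) gives a deadline of April 14, 2000; done March 25, 2000 — timely.
Step 2 — counting 53 days from April 28, 2000 (end of the 34-day objection period, which began when the written grievance is presented to the supervisor on March 25, 2000) gives a deadline of June 20, 2000; May 31, 2000 is within that limit.
Step 3 — counting 68 days from May 31, 2000 (when the grievance is advanced to the Director) gives a deadline of August 7, 2000; August 9, 2000 misses that deadline by 2 days.

Step 3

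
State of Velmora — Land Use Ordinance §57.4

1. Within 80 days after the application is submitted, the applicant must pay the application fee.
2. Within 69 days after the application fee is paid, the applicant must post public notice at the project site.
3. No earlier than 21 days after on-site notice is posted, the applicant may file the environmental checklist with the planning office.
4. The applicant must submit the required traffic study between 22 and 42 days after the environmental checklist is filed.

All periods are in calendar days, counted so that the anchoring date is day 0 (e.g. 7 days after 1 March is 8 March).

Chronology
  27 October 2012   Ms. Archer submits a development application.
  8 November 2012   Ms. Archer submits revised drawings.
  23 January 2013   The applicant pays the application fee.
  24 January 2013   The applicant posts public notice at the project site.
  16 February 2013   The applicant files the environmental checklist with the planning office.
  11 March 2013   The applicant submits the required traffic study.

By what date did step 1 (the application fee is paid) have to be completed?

Step 1 runs from 27 October 2012, when the application is submitted. 80 days after 27 October 2012 is 15 January 2013.

15 January 2013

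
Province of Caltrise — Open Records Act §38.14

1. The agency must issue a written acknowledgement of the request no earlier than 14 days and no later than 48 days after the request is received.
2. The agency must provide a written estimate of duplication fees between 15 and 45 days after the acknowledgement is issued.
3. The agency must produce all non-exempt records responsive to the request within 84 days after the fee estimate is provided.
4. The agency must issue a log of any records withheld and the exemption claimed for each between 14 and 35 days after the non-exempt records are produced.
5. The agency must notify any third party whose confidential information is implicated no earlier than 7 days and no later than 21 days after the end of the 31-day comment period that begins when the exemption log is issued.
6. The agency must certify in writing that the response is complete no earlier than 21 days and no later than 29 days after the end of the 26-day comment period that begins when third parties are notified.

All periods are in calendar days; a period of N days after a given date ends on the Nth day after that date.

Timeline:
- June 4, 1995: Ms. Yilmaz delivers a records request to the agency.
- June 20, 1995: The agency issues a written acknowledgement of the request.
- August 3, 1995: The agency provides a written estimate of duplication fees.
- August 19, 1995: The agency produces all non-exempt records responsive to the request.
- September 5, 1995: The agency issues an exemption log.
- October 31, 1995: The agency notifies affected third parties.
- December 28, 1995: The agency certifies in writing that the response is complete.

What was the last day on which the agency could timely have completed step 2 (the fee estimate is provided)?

Step 2 runs from June 20, 1995, when the acknowledgement is issued. The window is 15–45 days after June 20, 1995; it closes on August 4, 1995.

August 4, 1995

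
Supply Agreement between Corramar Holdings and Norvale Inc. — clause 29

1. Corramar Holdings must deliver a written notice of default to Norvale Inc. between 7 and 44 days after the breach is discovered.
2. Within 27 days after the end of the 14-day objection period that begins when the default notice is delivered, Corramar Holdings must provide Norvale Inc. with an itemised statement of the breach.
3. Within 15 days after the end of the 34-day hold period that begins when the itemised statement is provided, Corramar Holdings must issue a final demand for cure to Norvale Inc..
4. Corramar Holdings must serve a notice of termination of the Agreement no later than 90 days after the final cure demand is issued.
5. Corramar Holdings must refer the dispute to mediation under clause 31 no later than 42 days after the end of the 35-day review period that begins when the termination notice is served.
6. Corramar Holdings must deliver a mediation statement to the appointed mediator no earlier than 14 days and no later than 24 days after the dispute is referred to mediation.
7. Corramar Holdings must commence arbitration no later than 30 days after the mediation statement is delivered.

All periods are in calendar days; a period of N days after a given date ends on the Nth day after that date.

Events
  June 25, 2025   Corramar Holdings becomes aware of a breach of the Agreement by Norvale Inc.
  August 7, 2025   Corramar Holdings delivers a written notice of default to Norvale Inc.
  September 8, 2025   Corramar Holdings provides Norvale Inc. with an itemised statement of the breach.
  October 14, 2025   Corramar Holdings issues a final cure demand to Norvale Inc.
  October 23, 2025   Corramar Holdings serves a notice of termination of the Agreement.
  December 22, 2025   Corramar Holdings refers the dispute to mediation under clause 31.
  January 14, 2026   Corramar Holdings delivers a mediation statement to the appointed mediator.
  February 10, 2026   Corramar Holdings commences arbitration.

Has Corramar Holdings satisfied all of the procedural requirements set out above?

Step 1 — 7 and 44 days from June 25, 2025 (when the breach is discovered) are July 2, 2025 and August 8, 2025 respectively; done August 7, 2025, which is between those dates.
Step 2 — counting 27 days from August 21, 2025 (end of the 14-day objection period, which began when the default notice is delivered on August 7, 2025) gives a deadline of September 17, 2025; completed September 8, 2025, before the deadline.
Step 3 — counting 15 days from October 12, 2025 (end of the 34-day hold period, which began when the itemised statement is provided on September 8, 2025) gives a deadline of October 27, 2025; October 14, 2025 is within that limit.
Step 4 — counting 90 days from October 14, 2025 (when the final cure demand is issued) gives a deadline of January 12, 2026; October 23, 2025 is within that limit.
Step 5 — counting 42 days from November 27, 2025 (end of the 35-day review period, which began when the termination notice is served on October 23, 2025) gives a deadline of January 8, 2026; completed December 22, 2025, before the deadline.
Step 6 — 14 and 24 days from December 22, 2025 (when the dispute is referred to mediation) are January 5, 2026 and January 15, 2026 respectively; done January 14, 2026, which is between those dates.
Step 7 — counting 30 days from January 14, 2026 (when the mediation statement is delivered) gives a deadline of February 13, 2026; completed February 10, 2026, before the deadline.

Yes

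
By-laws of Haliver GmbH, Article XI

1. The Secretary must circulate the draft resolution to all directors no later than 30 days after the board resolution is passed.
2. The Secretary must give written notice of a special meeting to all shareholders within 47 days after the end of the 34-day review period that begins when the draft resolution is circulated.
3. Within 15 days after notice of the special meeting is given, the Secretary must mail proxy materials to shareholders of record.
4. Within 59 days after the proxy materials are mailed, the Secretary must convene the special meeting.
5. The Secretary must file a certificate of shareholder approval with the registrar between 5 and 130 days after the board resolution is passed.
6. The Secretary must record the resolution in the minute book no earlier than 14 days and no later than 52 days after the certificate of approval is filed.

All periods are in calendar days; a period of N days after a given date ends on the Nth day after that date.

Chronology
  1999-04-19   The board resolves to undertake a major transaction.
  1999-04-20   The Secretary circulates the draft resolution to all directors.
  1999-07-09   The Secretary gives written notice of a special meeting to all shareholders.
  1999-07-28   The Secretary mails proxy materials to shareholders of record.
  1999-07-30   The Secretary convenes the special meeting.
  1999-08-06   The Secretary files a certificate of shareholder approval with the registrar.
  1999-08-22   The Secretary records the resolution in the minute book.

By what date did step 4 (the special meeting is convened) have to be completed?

1999-09-25

Step 4 runs from 1999-07-28, when the proxy materials are mailed. 59 days after 1999-07-28 is 1999-09-25.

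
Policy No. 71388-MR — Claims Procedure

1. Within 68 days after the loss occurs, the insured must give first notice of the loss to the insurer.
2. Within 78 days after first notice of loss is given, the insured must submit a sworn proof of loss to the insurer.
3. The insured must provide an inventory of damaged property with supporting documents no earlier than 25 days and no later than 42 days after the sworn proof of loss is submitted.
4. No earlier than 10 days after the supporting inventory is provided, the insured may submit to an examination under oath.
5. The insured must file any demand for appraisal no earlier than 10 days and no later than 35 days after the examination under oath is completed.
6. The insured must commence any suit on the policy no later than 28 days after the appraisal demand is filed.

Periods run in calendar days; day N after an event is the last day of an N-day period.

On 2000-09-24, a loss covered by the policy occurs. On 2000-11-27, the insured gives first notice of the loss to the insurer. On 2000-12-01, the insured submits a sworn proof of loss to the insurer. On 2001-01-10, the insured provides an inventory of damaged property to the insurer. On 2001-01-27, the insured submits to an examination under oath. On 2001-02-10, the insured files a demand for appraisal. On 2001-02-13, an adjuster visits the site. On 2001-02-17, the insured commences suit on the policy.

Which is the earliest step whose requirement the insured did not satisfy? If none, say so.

None — every step was satisfied

Step 1: 68 days after 2000-09-24 (when the loss occurs) is 2000-12-01; 2000-11-27 is within that limit.
Step 2: 78 days after 2000-11-27 (when first notice of loss is given) is 2001-02-13; done 2000-12-01 — timely.
Step 3: the window is 25–42 days after 2000-12-01 (when the sworn proof of loss is submitted), so 2000-12-26 through 2001-01-12; done 2001-01-10 — within the window.
Step 4: the earliest permitted date is 10 days after 2001-01-10 (when the supporting inventory is provided), i.e. 2001-01-20; done 2001-01-27, after the minimum wait.
Step 5: the window is 10–35 days after 2001-01-27 (when the examination under oath is completed), so 2001-02-06 through 2001-03-03; done 2001-02-10, which is between those dates.
Step 6: 28 days after 2001-02-10 (when the appraisal demand is filed) is 2001-03-10; completed 2001-02-17, before the deadline.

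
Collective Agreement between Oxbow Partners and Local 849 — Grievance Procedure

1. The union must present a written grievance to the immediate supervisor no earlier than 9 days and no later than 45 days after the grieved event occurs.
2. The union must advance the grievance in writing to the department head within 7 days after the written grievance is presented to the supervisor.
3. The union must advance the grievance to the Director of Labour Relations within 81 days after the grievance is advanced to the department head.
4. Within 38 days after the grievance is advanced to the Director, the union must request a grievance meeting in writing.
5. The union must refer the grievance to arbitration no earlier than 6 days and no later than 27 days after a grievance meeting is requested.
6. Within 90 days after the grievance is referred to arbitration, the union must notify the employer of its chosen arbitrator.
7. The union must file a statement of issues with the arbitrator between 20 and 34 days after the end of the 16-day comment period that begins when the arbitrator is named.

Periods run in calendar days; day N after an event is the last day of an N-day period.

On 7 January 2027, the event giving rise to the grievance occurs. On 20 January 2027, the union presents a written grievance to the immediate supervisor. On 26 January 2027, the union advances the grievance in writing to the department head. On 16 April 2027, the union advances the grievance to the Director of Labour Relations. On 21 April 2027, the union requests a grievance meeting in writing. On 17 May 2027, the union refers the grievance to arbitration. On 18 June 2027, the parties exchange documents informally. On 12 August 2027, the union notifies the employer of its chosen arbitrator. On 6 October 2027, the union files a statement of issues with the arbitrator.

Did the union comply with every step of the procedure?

Step 1: the window is 9–45 days after 7 January 2027 (when the grieved event occurs), so 16 January 2027 through 21 February 2027; done 20 January 2027 — within the window.
Step 2: 7 days after 20 January 2027 (when the written grievance is presented to the supervisor) is 27 January 2027; 26 January 2027 is within that limit.
Step 3: 81 days after 26 January 2027 (when the grievance is advanced to the department head) is 17 April 2027; completed 16 April 2027, before the deadline.
Step 4: 38 days after 16 April 2027 (when the grievance is advanced to the Director) is 24 May 2027; 21 April 2027 is within that limit.
Step 5: the window is 6–27 days after 21 April 2027 (when a grievance meeting is requested), so 27 April 2027 through 18 May 2027; 17 May 2027 falls inside that range.
Step 6: 90 days after 17 May 2027 (when the grievance is referred to arbitration) is 15 August 2027; completed 12 August 2027, before the deadline.
Step 7: the window is 20–34 days after 28 August 2027 (end of the 16-day comment period, which began when the arbitrator is named on 12 August 2027), so 17 September 2027 through 1 October 2027; 6 October 2027 is 5 days past the end of the window.

No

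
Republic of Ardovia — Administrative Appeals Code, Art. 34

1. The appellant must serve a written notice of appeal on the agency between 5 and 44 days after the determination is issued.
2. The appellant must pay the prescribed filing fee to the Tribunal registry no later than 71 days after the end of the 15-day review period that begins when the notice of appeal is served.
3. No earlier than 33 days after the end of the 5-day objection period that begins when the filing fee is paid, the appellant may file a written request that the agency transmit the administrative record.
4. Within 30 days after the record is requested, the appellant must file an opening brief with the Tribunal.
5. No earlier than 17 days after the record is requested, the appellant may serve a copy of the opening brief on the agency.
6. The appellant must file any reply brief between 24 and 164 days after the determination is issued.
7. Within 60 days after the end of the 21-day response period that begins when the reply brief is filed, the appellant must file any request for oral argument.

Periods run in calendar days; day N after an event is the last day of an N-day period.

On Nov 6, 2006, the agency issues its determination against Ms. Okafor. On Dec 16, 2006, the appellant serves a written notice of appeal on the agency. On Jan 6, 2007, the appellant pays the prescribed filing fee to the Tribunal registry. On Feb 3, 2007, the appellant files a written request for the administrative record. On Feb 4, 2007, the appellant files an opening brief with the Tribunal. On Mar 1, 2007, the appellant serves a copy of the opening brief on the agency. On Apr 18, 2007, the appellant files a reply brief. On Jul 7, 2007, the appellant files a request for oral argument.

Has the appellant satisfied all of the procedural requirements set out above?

Step 1 — 5 and 44 days from Nov 6, 2006 (when the determination is issued) are Nov 11, 2006 and Dec 20, 2006 respectively; Dec 16, 2006 falls inside that range.
Step 2 — counting 71 days from Dec 31, 2006 (end of the 15-day review period, which began when the notice of appeal is served on Dec 16, 2006) gives a deadline of Mar 12, 2007; done Jan 6, 2007 — timely.
Step 3 — must wait 33 days from Jan 11, 2007 (end of the 5-day objection period, which began when the filing fee is paid on Jan 6, 2007), so not before Feb 13, 2007; Feb 3, 2007 is 10 days before the earliest permitted date.

No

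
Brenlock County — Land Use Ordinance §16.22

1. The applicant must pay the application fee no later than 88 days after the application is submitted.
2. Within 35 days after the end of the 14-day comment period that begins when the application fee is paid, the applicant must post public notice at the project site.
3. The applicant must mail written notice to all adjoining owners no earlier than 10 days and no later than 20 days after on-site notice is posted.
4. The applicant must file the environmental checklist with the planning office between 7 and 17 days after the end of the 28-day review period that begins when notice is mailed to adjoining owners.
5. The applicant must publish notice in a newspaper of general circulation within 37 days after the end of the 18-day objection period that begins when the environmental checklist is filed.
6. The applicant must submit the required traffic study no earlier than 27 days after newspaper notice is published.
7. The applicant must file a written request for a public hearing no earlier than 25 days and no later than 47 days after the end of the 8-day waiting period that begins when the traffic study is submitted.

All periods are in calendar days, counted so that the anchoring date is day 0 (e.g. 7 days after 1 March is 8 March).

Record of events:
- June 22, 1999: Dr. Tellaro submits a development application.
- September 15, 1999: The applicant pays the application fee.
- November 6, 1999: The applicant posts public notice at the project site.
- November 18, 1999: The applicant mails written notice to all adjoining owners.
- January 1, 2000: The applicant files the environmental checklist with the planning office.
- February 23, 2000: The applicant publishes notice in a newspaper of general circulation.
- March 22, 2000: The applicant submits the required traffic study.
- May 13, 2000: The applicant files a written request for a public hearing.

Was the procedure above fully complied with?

No

Step 1: 88 days after June 22, 1999 (when the application is submitted) is September 18, 1999; completed September 15, 1999, before the deadline.
Step 2: 35 days after September 29, 1999 (end of the 14-day comment period, which began when the application fee is paid on September 15, 1999) is November 3, 1999; November 6, 1999 misses that deadline by 3 days.
Later steps need not be reached.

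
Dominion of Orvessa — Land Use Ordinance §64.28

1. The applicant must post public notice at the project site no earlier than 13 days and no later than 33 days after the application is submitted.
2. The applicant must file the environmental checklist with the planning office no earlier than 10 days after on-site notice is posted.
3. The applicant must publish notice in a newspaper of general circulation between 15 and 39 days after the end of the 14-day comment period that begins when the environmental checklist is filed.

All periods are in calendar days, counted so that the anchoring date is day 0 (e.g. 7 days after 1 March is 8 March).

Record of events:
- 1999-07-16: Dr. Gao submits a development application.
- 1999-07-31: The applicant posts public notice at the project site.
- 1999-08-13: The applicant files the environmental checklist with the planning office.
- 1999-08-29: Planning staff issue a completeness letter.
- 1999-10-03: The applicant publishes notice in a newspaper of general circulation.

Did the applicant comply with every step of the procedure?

(1) the permitted window runs from 1999-07-16 + 13 = 1999-07-29 to 1999-07-16 + 33 = 1999-08-18; 1999-07-31 falls inside that range.
(2) permitted from 1999-07-31 + 10 days = 1999-08-10 onward; 1999-08-13 is on or after that date.
(3) the permitted window runs from 1999-08-27 + 15 = 1999-09-11 to 1999-08-27 + 39 = 1999-10-05; 1999-10-03 falls inside that range.

Yes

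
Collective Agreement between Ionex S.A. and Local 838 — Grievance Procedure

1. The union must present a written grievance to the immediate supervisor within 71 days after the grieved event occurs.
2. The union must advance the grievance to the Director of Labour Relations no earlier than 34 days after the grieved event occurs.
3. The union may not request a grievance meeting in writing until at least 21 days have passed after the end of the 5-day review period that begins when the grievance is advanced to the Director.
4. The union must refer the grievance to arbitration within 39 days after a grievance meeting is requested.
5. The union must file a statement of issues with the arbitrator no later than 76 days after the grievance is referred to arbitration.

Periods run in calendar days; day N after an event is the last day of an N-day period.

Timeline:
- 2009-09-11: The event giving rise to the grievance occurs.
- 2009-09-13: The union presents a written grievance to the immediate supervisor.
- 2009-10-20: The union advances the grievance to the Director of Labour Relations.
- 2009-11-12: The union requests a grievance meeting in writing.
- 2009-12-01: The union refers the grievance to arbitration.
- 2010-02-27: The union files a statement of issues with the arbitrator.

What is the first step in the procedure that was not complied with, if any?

Step 1 — counting 71 days from 2009-09-11 (when the grieved event occurs) gives a deadline of 2009-11-21; 2009-09-13 is within that limit.
Step 2 — must wait 34 days from 2009-09-11 (when the grieved event occurs), so not before 2009-10-15; done 2009-10-20 — permitted.
Step 3 — must wait 21 days from 2009-10-25 (end of the 5-day review period, which began when the grievance is advanced to the Director on 2009-10-20), so not before 2009-11-15; done 2009-11-12 — 3 days too early.
That is the first point of non-compliance.

Step 3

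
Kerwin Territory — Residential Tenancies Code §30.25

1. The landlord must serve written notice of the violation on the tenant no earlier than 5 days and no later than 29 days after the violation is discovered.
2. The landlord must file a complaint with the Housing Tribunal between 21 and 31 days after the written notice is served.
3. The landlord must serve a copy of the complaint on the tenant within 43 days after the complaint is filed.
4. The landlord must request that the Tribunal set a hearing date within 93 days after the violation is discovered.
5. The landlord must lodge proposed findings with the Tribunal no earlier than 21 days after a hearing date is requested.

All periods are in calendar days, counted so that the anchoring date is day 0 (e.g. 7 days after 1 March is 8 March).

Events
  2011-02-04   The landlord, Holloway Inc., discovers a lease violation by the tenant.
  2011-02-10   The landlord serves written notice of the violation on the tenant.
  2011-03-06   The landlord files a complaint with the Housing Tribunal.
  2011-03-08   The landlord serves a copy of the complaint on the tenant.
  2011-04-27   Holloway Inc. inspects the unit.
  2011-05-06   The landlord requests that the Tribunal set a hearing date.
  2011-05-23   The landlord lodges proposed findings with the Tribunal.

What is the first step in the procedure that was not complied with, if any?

Step 1 — 5 and 29 days from 2011-02-04 (when the violation is discovered) are 2011-02-09 and 2011-03-05 respectively; 2011-02-10 falls inside that range.
Step 2 — 21 and 31 days from 2011-02-10 (when the written notice is served) are 2011-03-03 and 2011-03-13 respectively; done 2011-03-06, which is between those dates.
Step 3 — counting 43 days from 2011-03-06 (when the complaint is filed) gives a deadline of 2011-04-18; 2011-03-08 is within that limit.
Step 4 — counting 93 days from 2011-02-04 (when the violation is discovered) gives a deadline of 2011-05-08; done 2011-05-06 — timely.
Step 5 — must wait 21 days from 2011-05-06 (when a hearing date is requested), so not before 2011-05-27; acted on 2011-05-23, 4 days prematurely.
Later steps need not be reached.

Step 5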